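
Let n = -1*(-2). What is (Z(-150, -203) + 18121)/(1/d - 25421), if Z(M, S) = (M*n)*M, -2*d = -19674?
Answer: -620921277/250066376 ≈ -2.4830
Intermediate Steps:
d = 9837 (d = -1/2*(-19674) = 9837)
n = 2
Z(M, S) = 2*M**2 (Z(M, S) = (M*2)*M = (2*M)*M = 2*M**2)
(Z(-150, -203) + 18121)/(1/d - 25421) = (2*(-150)**2 + 18121)/(1/9837 - 25421) = (2*22500 + 18121)/(1/9837 - 25421) = (45000 + 18121)/(-250066376/9837) = 63121*(-9837/250066376) = -620921277/250066376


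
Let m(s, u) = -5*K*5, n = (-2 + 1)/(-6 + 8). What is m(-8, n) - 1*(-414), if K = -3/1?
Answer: 489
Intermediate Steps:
n = -½ (n = -1/2 = -1*½ = -½ ≈ -0.50000)
K = -3 (K = -3*1 = -3)
m(s, u) = 75 (m(s, u) = -5*(-3)*5 = 15*5 = 75)
m(-8, n) - 1*(-414) = 75 - 1*(-414) = 75 + 414 = 489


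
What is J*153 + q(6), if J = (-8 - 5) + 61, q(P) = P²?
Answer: 7380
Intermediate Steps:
J = 48 (J = -13 + 61 = 48)
J*153 + q(6) = 48*153 + 6² = 7344 + 36 = 7380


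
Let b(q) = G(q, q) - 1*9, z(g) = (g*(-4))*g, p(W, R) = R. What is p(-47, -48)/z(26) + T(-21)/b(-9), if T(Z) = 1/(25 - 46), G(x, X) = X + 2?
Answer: 1177/56784 ≈ 0.020728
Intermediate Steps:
G(x, X) = 2 + X
T(Z) = -1/21 (T(Z) = 1/(-21) = -1/21)
z(g) = -4*g² (z(g) = (-4*g)*g = -4*g²)
b(q) = -7 + q (b(q) = (2 + q) - 1*9 = (2 + q) - 9 = -7 + q)
p(-47, -48)/z(26) + T(-21)/b(-9) = -48/((-4*26²)) - 1/(21*(-7 - 9)) = -48/((-4*676)) - 1/21/(-16) = -48/(-2704) - 1/21*(-1/16) = -48*(-1/2704) + 1/336 = 3/169 + 1/336 = 1177/56784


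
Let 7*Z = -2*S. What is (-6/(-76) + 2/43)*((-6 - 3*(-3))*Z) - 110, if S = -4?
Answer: -626630/5719 ≈ -109.57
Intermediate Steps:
Z = 8/7 (Z = (-2*(-4))/7 = (⅐)*8 = 8/7 ≈ 1.1429)
(-6/(-76) + 2/43)*((-6 - 3*(-3))*Z) - 110 = (-6/(-76) + 2/43)*((-6 - 3*(-3))*(8/7)) - 110 = (-6*(-1/76) + 2*(1/43))*((-6 + 9)*(8/7)) - 110 = (3/38 + 2/43)*(3*(8/7)) - 110 = (205/1634)*(24/7) - 110 = 2460/5719 - 110 = -626630/5719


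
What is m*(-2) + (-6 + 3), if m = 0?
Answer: -3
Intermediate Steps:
m*(-2) + (-6 + 3) = 0*(-2) + (-6 + 3) = 0 - 3 = -3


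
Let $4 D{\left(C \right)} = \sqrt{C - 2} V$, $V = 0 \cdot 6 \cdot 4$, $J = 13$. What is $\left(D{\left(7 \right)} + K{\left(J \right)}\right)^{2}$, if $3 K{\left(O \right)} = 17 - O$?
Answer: $\frac{16}{9} \approx 1.7778$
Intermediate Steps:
$V = 0$ ($V = 0 \cdot 4 = 0$)
$D{\left(C \right)} = 0$ ($D{\left(C \right)} = \frac{\sqrt{C - 2} \cdot 0}{4} = \frac{\sqrt{-2 + C} 0}{4} = \frac{1}{4} \cdot 0 = 0$)
$K{\left(O \right)} = \frac{17}{3} - \frac{O}{3}$ ($K{\left(O \right)} = \frac{17 - O}{3} = \frac{17}{3} - \frac{O}{3}$)
$\left(D{\left(7 \right)} + K{\left(J \right)}\right)^{2} = \left(0 + \left(\frac{17}{3} - \frac{13}{3}\right)\right)^{2} = \left(0 + \frac{4}{3}\right)^{2} = \left(\frac{4}{3}\right)^{2} = \frac{16}{9}$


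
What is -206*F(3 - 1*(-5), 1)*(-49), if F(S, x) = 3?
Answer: 30282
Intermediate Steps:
-206*F(3 - 1*(-5), 1)*(-49) = -206*3*(-49) = -618*(-49) = 30282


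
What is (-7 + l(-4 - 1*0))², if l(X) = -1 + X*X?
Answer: 64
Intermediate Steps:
l(X) = -1 + X²
(-7 + l(-4 - 1*0))² = (-7 + (-1 + (-4 - 1*0)²))² = (-7 + (-1 + (-4 + 0)²))² = (-7 + (-1 + (-4)²))² = (-7 + (-1 + 16))² = (-7 + 15)² = 8² = 64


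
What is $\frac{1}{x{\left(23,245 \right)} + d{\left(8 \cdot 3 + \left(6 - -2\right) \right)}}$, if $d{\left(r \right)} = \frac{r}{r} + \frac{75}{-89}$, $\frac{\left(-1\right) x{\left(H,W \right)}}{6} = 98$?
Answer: $- \frac{89}{52318} \approx -0.0017011$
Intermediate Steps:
$x{\left(H,W \right)} = -588$ ($x{\left(H,W \right)} = \left(-6\right) 98 = -588$)
$d{\left(r \right)} = \frac{14}{89}$ ($d{\left(r \right)} = 1 + 75 \left(- \frac{1}{89}\right) = 1 - \frac{75}{89} = \frac{14}{89}$)
$\frac{1}{x{\left(23,245 \right)} + d{\left(8 \cdot 3 + \left(6 - -2\right) \right)}} = \frac{1}{-588 + \frac{14}{89}} = \frac{1}{- \frac{52318}{89}} = - \frac{89}{52318}$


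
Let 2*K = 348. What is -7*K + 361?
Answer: -857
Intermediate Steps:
K = 174 (K = (½)*348 = 174)
-7*K + 361 = -7*174 + 361 = -1218 + 361 = -857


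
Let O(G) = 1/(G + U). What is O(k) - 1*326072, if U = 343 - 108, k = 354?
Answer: -192056407/589 ≈ -3.2607e+5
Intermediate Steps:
U = 235
O(G) = 1/(235 + G) (O(G) = 1/(G + 235) = 1/(235 + G))
O(k) - 1*326072 = 1/(235 + 354) - 1*326072 = 1/589 - 326072 = -192056407/589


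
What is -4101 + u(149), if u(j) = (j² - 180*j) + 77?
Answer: -8643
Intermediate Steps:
u(j) = 77 + j² - 180*j
-4101 + u(149) = -4101 + (77 + 149² - 180*149) = -4101 + (77 + 22201 - 26820) = -4101 - 4542 = -8643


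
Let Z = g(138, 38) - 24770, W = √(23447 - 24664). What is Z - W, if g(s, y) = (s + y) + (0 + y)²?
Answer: -23150 - I*√1217 ≈ -23150.0 - 34.885*I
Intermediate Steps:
W = I*√1217 (W = √(-1217) = I*√1217 ≈ 34.885*I)
g(s, y) = s + y + y² (g(s, y) = (s + y) + y² = s + y + y²)
Z = -23150 (Z = (138 + 38 + 38²) - 24770 = (138 + 38 + 1444) - 24770 = 1620 - 24770 = -23150)
Z - W = -23150 - I*√1217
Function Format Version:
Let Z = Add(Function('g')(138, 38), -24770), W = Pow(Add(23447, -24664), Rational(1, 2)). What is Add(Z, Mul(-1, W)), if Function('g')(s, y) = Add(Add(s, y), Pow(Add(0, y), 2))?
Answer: Add(-23150, Mul(-1, I, Pow(1217, Rational(1, 2)))) ≈ Add(-23150., Mul(-34.885, I))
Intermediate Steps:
W = Mul(I, Pow(1217, Rational(1, 2))) (W = Pow(-1217, Rational(1, 2)) = Mul(I, Pow(1217, Rational(1, 2))) ≈ Mul(34.885, I))
Function('g')(s, y) = Add(s, y, Pow(y, 2)) (Function('g')(s, y) = Add(Add(s, y), Pow(y, 2)) = Add(s, y, Pow(y, 2)))
Z = -23150 (Z = Add(Add(138, 38, Pow(38, 2)), -24770) = Add(Add(138, 38, 1444), -24770) = Add(1620, -24770) = -23150)
Add(Z, Mul(-1, W)) = Add(-23150, Mul(-1, Mul(I, Pow(1217, Rational(1, 2))))) = Add(-23150, Mul(-1, I, Pow(1217, Rational(1, 2))))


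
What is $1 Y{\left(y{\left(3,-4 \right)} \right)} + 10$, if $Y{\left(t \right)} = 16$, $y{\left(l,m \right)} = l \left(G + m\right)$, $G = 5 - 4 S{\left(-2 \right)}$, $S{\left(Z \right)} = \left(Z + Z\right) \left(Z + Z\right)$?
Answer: $26$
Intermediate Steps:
$S{\left(Z \right)} = 4 Z^{2}$ ($S{\left(Z \right)} = 2 Z 2 Z = 4 Z^{2}$)
$G = -59$ ($G = 5 - 4 \cdot 4 \left(-2\right)^{2} = 5 - 4 \cdot 4 \cdot 4 = 5 - 64 = -59$)
$y{\left(l,m \right)} = l \left(-59 + m\right)$
$1 Y{\left(y{\left(3,-4 \right)} \right)} + 10 = 1 \cdot 16 + 10 = 16 + 10 = 26$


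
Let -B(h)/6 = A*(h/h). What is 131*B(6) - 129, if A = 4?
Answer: -3273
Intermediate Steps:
B(h) = -24 (B(h) = -24*h/h = -24)
131*B(6) - 129 = 131*(-24) - 129 = -3144 - 129 = -3273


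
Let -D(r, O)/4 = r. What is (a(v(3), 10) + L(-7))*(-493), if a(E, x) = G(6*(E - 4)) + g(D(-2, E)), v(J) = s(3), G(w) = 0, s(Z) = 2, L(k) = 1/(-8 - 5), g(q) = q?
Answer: -50779/13 ≈ -3906.1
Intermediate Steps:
D(r, O) = -4*r
L(k) = -1/13 (L(k) = 1/(-13) = -1/13)
v(J) = 2
a(E, x) = 8 (a(E, x) = 0 - 4*(-2) = 0 + 8 = 8)
(a(v(3), 10) + L(-7))*(-493) = (8 - 1/13)*(-493) = (103/13)*(-493) = -50779/13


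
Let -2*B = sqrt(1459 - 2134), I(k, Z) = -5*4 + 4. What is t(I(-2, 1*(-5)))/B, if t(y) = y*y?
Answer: 512*I*sqrt(3)/45 ≈ 19.707*I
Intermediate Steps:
I(k, Z) = -16 (I(k, Z) = -20 + 4 = -16)
t(y) = y**2
B = -15*I*sqrt(3)/2 (B = -sqrt(1459 - 2134)/2 = -15*I*sqrt(3)/2 ≈ -12.99*I)
t(I(-2, 1*(-5)))/B = (-16)**2/((-15*I*sqrt(3)/2)) = 256*(2*I*sqrt(3)/45) = 512*I*sqrt(3)/45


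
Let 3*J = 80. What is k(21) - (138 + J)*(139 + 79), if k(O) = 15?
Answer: -107647/3 ≈ -35882.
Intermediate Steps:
J = 80/3 (J = (⅓)*80 = 80/3 ≈ 26.667)
k(21) - (138 + J)*(139 + 79) = 15 - (138 + 80/3)*(139 + 79) = 15 - 494*218/3 = 15 - 1*107692/3 = 15 - 107692/3 = -107647/3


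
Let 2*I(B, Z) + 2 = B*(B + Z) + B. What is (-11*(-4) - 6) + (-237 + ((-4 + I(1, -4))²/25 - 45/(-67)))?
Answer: -329788/1675 ≈ -196.89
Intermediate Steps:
I(B, Z) = -1 + B/2 + B*(B + Z)/2 (I(B, Z) = -1 + (B*(B + Z) + B)/2 = -1 + (B + B*(B + Z))/2 = -1 + (B/2 + B*(B + Z)/2) = -1 + B/2 + B*(B + Z)/2)
(-11*(-4) - 6) + (-237 + ((-4 + I(1, -4))²/25 - 45/(-67))) = (-11*(-4) - 6) + (-237 + ((-4 + (-1 + (½)*1 + (½)*1² + (½)*1*(-4)))²/25 - 45/(-67))) = (44 - 6) + (-237 + ((-4 + (-1 + ½ + (½)*1 - 2))²*(1/25) - 45*(-1/67))) = 38 + (-237 + ((-4 + (-1 + ½ + ½ - 2))²*(1/25) + 45/67)) = 38 + (-237 + ((-4 - 2)²*(1/25) + 45/67)) = 38 + (-237 + ((-6)²*(1/25) + 45/67)) = 38 + (-237 + (36*(1/25) + 45/67)) = 38 + (-237 + (36/25 + 45/67)) = 38 + (-237 + 3537/1675) = 38 - 393438/1675 = -329788/1675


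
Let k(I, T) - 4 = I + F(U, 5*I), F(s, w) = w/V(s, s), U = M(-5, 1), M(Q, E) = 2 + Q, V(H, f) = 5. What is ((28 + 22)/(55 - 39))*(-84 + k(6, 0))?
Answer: -425/2 ≈ -212.50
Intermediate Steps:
U = -3 (U = 2 - 5 = -3)
F(s, w) = w/5
k(I, T) = 4 + 2*I (k(I, T) = 4 + (I + (5*I)/5) = 4 + (I + I) = 4 + 2*I)
((28 + 22)/(55 - 39))*(-84 + k(6, 0)) = ((28 + 22)/(55 - 39))*(-84 + (4 + 2*6)) = (50/16)*(-84 + (4 + 12)) = (50*(1/16))*(-84 + 16) = (25/8)*(-68) = -425/2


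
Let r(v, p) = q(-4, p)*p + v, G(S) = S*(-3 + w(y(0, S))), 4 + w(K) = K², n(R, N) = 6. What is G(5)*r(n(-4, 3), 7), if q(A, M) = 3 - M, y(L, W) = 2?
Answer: 330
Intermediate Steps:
w(K) = -4 + K²
G(S) = -3*S (G(S) = S*(-3 + (-4 + 2²)) = S*(-3 + (-4 + 4)) = S*(-3 + 0) = S*(-3) = -3*S)
r(v, p) = v + p*(3 - p) (r(v, p) = (3 - p)*p + v = p*(3 - p) + v = v + p*(3 - p))
G(5)*r(n(-4, 3), 7) = (-3*5)*(6 - 1*7*(-3 + 7)) = -15*(6 - 1*7*4) = -15*(6 - 28) = -15*(-22) = 330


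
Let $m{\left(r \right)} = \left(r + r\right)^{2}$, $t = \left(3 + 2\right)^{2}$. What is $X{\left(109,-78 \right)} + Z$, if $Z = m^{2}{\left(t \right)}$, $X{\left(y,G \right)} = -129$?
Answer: $6249871$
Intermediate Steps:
$t = 25$ ($t = 5^{2} = 25$)
$m{\left(r \right)} = 4 r^{2}$ ($m{\left(r \right)} = \left(2 r\right)^{2} = 4 r^{2}$)
$Z = 6250000$ ($Z = \left(4 \cdot 25^{2}\right)^{2} = \left(4 \cdot 625\right)^{2} = 2500^{2} = 6250000$)
$X{\left(109,-78 \right)} + Z = -129 + 6250000 = 6249871$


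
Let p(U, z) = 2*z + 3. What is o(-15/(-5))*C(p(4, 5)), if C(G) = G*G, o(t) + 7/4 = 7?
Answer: 3549/4 ≈ 887.25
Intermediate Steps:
o(t) = 21/4 (o(t) = -7/4 + 7 = 21/4)
p(U, z) = 3 + 2*z
C(G) = G**2
o(-15/(-5))*C(p(4, 5)) = 21*(3 + 2*5)**2/4 = 21*(3 + 10)**2/4 = (21/4)*13**2 = (21/4)*169 = 3549/4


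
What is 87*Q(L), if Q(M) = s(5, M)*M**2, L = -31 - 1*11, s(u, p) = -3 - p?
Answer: 5985252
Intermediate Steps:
L = -42 (L = -31 - 11 = -42)
Q(M) = M**2*(-3 - M) (Q(M) = (-3 - M)*M**2 = M**2*(-3 - M))
87*Q(L) = 87*((-42)**2*(-3 - 1*(-42))) = 87*(1764*(-3 + 42)) = 87*(1764*39) = 87*68796 = 5985252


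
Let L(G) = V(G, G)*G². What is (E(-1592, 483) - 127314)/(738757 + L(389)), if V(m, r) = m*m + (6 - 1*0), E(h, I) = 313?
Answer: -18143/3271384532 ≈ -5.5460e-6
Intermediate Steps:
V(m, r) = 6 + m² (V(m, r) = m² + (6 + 0) = m² + 6 = 6 + m²)
L(G) = G²*(6 + G²) (L(G) = (6 + G²)*G² = G²*(6 + G²))
(E(-1592, 483) - 127314)/(738757 + L(389)) = (313 - 127314)/(738757 + 389²*(6 + 389²)) = -127001/(738757 + 151321*(6 + 151321)) = -127001/(738757 + 151321*151327) = -127001/(738757 + 22898952967) = -127001/22899691724 = -127001*1/22899691724 = -18143/3271384532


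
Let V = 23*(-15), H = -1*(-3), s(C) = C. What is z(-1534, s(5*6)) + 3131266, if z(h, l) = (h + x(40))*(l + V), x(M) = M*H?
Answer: 3576676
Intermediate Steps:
H = 3
x(M) = 3*M (x(M) = M*3 = 3*M)
V = -345
z(h, l) = (-345 + l)*(120 + h) (z(h, l) = (h + 3*40)*(l - 345) = (h + 120)*(-345 + l) = (120 + h)*(-345 + l) = (-345 + l)*(120 + h))
z(-1534, s(5*6)) + 3131266 = (-41400 - 345*(-1534) + 120*(5*6) - 7670*6) + 3131266 = (-41400 + 529230 + 120*30 - 1534*30) + 3131266 = (-41400 + 529230 + 3600 - 46020) + 3131266 = 445410 + 3131266 = 3576676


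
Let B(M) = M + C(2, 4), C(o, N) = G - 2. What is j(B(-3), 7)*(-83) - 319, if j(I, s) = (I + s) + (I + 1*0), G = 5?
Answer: -900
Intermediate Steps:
C(o, N) = 3 (C(o, N) = 5 - 2 = 3)
B(M) = 3 + M (B(M) = M + 3 = 3 + M)
j(I, s) = s + 2*I (j(I, s) = (I + s) + (I + 0) = (I + s) + I = s + 2*I)
j(B(-3), 7)*(-83) - 319 = (7 + 2*(3 - 3))*(-83) - 319 = (7 + 2*0)*(-83) - 319 = (7 + 0)*(-83) - 319 = 7*(-83) - 319 = -581 - 319 = -900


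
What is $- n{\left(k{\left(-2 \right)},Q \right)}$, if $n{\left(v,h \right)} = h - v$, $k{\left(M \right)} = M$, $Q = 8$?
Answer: $-10$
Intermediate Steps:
$- n{\left(k{\left(-2 \right)},Q \right)} = - (8 - -2) = - (8 + 2) = \left(-1\right) 10 = -10$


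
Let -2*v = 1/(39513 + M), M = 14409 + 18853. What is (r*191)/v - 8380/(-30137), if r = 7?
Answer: -5864670739570/30137 ≈ -1.9460e+8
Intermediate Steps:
M = 33262
v = -1/145550 (v = -1/(2*(39513 + 33262)) = -½/72775 = -½*1/72775 = -1/145550 ≈ -6.8705e-6)
(r*191)/v - 8380/(-30137) = (7*191)/(-1/145550) - 8380/(-30137) = 1337*(-145550) - 8380*(-1/30137) = -194600350 + 8380/30137 = -5864670739570/30137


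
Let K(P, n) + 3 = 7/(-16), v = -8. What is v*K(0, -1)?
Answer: 55/2 ≈ 27.500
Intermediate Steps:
K(P, n) = -55/16 (K(P, n) = -3 + 7/(-16) = -3 + 7*(-1/16) = -3 - 7/16 = -55/16)
v*K(0, -1) = -8*(-55/16) = 55/2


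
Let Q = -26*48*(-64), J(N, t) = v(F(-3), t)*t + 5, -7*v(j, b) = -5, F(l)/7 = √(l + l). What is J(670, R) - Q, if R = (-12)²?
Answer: -558349/7 ≈ -79764.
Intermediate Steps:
F(l) = 7*√2*√l (F(l) = 7*√(l + l) = 7*√(2*l) = 7*(√2*√l) = 7*√2*√l)
v(j, b) = 5/7 (v(j, b) = -⅐*(-5) = 5/7)
R = 144
J(N, t) = 5 + 5*t/7 (J(N, t) = 5*t/7 + 5 = 5 + 5*t/7)
Q = 79872 (Q = -1248*(-64) = 79872)
J(670, R) - Q = (5 + (5/7)*144) - 1*79872 = (5 + 720/7) - 79872 = 755/7 - 79872 = -558349/7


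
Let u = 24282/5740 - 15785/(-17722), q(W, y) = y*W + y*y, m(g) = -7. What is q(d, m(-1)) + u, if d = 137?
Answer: -11506020412/12715535 ≈ -904.88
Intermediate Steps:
q(W, y) = y² + W*y (q(W, y) = W*y + y² = y² + W*y)
u = 65116438/12715535 (u = 24282*(1/5740) - 15785*(-1/17722) = 12141/2870 + 15785/17722 = 65116438/12715535 ≈ 5.1210)
q(d, m(-1)) + u = -7*(137 - 7) + 65116438/12715535 = -7*130 + 65116438/12715535 = -910 + 65116438/12715535 = -11506020412/12715535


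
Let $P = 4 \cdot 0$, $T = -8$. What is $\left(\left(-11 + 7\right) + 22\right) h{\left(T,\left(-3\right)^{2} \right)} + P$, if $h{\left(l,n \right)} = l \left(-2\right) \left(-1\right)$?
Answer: $-288$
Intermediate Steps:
$P = 0$
$h{\left(l,n \right)} = 2 l$ ($h{\left(l,n \right)} = - 2 l \left(-1\right) = 2 l$)
$\left(\left(-11 + 7\right) + 22\right) h{\left(T,\left(-3\right)^{2} \right)} + P = \left(\left(-11 + 7\right) + 22\right) 2 \left(-8\right) + 0 = \left(-4 + 22\right) \left(-16\right) + 0 = 18 \left(-16\right) + 0 = -288 + 0 = -288$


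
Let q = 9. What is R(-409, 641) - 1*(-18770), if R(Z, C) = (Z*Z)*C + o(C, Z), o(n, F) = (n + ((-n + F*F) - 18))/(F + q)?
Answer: 42898189137/400 ≈ 1.0725e+8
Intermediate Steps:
o(n, F) = (-18 + F²)/(9 + F) (o(n, F) = (n + ((-n + F*F) - 18))/(F + 9) = (n + ((-n + F²) - 18))/(9 + F) = (n + ((F² - n) - 18))/(9 + F) = (n + (-18 + F² - n))/(9 + F) = (-18 + F²)/(9 + F))
R(Z, C) = C*Z² + (-18 + Z²)/(9 + Z) (R(Z, C) = (Z*Z)*C + (-18 + Z²)/(9 + Z) = Z²*C + (-18 + Z²)/(9 + Z) = C*Z² + (-18 + Z²)/(9 + Z))
R(-409, 641) - 1*(-18770) = (-18 + (-409)² + 641*(-409)²*(9 - 409))/(9 - 409) - 1*(-18770) = (-18 + 167281 + 641*167281*(-400))/(-400) + 18770 = -(-18 + 167281 - 42890848400)/400 + 18770 = -1/400*(-42890681137) + 18770 = 42890681137/400 + 18770 = 42898189137/400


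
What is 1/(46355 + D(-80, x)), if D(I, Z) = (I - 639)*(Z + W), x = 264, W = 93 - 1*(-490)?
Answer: -1/562638 ≈ -1.7773e-6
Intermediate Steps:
W = 583 (W = 93 + 490 = 583)
D(I, Z) = (-639 + I)*(583 + Z) (D(I, Z) = (I - 639)*(Z + 583) = (-639 + I)*(583 + Z))
1/(46355 + D(-80, x)) = 1/(46355 + (-372537 - 639*264 + 583*(-80) - 80*264)) = 1/(46355 + (-372537 - 168696 - 46640 - 21120)) = 1/(46355 - 608993) = 1/(-562638) = -1/562638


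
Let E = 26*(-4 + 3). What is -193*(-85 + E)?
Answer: 21423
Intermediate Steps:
E = -26 (E = 26*(-1) = -26)
-193*(-85 + E) = -193*(-85 - 26) = -193*(-111) = 21423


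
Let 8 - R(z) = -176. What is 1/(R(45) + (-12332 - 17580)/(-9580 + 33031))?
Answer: 23451/4285072 ≈ 0.0054727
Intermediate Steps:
R(z) = 184 (R(z) = 8 - 1*(-176) = 8 + 176 = 184)
1/(R(45) + (-12332 - 17580)/(-9580 + 33031)) = 1/(184 + (-12332 - 17580)/(-9580 + 33031)) = 1/(184 - 29912/23451) = 1/(4285072/23451) = 23451/4285072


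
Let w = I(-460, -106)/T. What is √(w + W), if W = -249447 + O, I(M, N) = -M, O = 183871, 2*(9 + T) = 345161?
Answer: 16*I*√30514276591219/345143 ≈ 256.08*I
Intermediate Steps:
T = 345143/2 (T = -9 + (½)*345161 = -9 + 345161/2 = 345143/2 ≈ 1.7257e+5)
w = 920/345143 (w = (-1*(-460))/(345143/2) = 460*(2/345143) = 920/345143 ≈ 0.0026656)
W = -65576 (W = -249447 + 183871 = -65576)
√(w + W) = √(920/345143 - 65576) = √(-22633096448/345143) = 16*I*√30514276591219/345143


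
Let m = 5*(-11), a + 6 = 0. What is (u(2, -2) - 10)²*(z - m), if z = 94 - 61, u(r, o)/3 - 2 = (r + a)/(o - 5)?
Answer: 22528/49 ≈ 459.75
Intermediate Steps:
a = -6 (a = -6 + 0 = -6)
u(r, o) = 6 + 3*(-6 + r)/(-5 + o) (u(r, o) = 6 + 3*((r - 6)/(o - 5)) = 6 + 3*((-6 + r)/(-5 + o)) = 6 + 3*(-6 + r)/(-5 + o))
m = -55
z = 33
(u(2, -2) - 10)²*(z - m) = (3*(-16 + 2 + 2*(-2))/(-5 - 2) - 10)²*(33 - 1*(-55)) = (3*(-16 + 2 - 4)/(-7) - 10)²*(33 + 55) = (3*(-⅐)*(-18) - 10)²*88 = (54/7 - 10)²*88 = (-16/7)²*88 = (256/49)*88 = 22528/49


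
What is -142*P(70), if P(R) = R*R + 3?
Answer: -696226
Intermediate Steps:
P(R) = 3 + R**2 (P(R) = R**2 + 3 = 3 + R**2)
-142*P(70) = -142*(3 + 70**2) = -142*(3 + 4900) = -142*4903 = -696226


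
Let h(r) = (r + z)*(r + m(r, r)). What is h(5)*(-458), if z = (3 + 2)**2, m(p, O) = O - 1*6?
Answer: -54960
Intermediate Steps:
m(p, O) = -6 + O (m(p, O) = O - 6 = -6 + O)
z = 25 (z = 5**2 = 25)
h(r) = (-6 + 2*r)*(25 + r) (h(r) = (r + 25)*(r + (-6 + r)) = (25 + r)*(-6 + 2*r) = (-6 + 2*r)*(25 + r))
h(5)*(-458) = (-150 + 2*5**2 + 44*5)*(-458) = (-150 + 2*25 + 220)*(-458) = (-150 + 50 + 220)*(-458) = 120*(-458) = -54960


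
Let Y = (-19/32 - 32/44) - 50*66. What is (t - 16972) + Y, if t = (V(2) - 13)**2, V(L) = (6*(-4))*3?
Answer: -4593009/352 ≈ -13048.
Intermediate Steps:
Y = -1162065/352 (Y = (-19*1/32 - 32*1/44) - 3300 = (-19/32 - 8/11) - 3300 = -465/352 - 3300 = -1162065/352 ≈ -3301.3)
V(L) = -72 (V(L) = -24*3 = -72)
t = 7225 (t = (-72 - 13)**2 = (-85)**2 = 7225)
(t - 16972) + Y = (7225 - 16972) - 1162065/352 = -9747 - 1162065/352 = -4593009/352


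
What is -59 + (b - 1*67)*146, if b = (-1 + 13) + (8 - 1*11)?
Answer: -8527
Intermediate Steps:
b = 9 (b = 12 + (8 - 11) = 12 - 3 = 9)
-59 + (b - 1*67)*146 = -59 + (9 - 1*67)*146 = -59 + (9 - 67)*146 = -59 - 58*146 = -59 - 8468 = -8527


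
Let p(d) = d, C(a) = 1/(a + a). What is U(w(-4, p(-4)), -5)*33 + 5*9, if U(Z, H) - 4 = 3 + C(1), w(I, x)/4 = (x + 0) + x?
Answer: 585/2 ≈ 292.50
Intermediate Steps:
C(a) = 1/(2*a)
w(I, x) = 8*x (w(I, x) = 4*((x + 0) + x) = 4*(x + x) = 4*(2*x) = 8*x)
U(Z, H) = 15/2 (U(Z, H) = 4 + (3 + (1/2)/1) = 4 + (3 + (1/2)*1) = 4 + (3 + 1/2) = 4 + 7/2 = 15/2)
U(w(-4, p(-4)), -5)*33 + 5*9 = (15/2)*33 + 5*9 = 495/2 + 45 = 585/2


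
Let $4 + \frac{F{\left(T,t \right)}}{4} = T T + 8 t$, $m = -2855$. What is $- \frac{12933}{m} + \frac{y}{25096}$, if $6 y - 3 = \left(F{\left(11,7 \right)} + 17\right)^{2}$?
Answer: $\frac{845640557}{107473620} \approx 7.8684$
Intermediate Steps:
$F{\left(T,t \right)} = -16 + 4 T^{2} + 32 t$ ($F{\left(T,t \right)} = -16 + 4 \left(T T + 8 t\right) = -16 + 4 \left(T^{2} + 8 t\right) = -16 + \left(4 T^{2} + 32 t\right) = -16 + 4 T^{2} + 32 t$)
$y = \frac{251342}{3}$ ($y = \frac{1}{2} + \frac{\left(\left(-16 + 4 \cdot 11^{2} + 32 \cdot 7\right) + 17\right)^{2}}{6} = \frac{1}{2} + \frac{\left(\left(-16 + 4 \cdot 121 + 224\right) + 17\right)^{2}}{6} = \frac{1}{2} + \frac{\left(\left(-16 + 484 + 224\right) + 17\right)^{2}}{6} = \frac{1}{2} + \frac{\left(692 + 17\right)^{2}}{6} = \frac{1}{2} + \frac{709^{2}}{6} = \frac{1}{2} + \frac{1}{6} \cdot 502681 = \frac{1}{2} + \frac{502681}{6} = \frac{251342}{3} \approx 83781.0$)
$- \frac{12933}{m} + \frac{y}{25096} = - \frac{12933}{-2855} + \frac{251342}{3 \cdot 25096} = \left(-12933\right) \left(- \frac{1}{2855}\right) + \frac{251342}{3} \cdot \frac{1}{25096} = \frac{12933}{2855} + \frac{125671}{37644} = \frac{845640557}{107473620}$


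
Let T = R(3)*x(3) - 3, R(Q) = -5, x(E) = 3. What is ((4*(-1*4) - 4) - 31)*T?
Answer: 918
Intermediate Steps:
T = -18 (T = -5*3 - 3 = -15 - 3 = -18)
((4*(-1*4) - 4) - 31)*T = ((4*(-1*4) - 4) - 31)*(-18) = ((4*(-4) - 4) - 31)*(-18) = ((-16 - 4) - 31)*(-18) = (-20 - 31)*(-18) = -51*(-18) = 918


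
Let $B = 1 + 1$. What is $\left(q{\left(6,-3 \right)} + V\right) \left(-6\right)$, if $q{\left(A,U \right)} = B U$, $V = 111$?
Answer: $-630$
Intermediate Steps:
$B = 2$
$q{\left(A,U \right)} = 2 U$
$\left(q{\left(6,-3 \right)} + V\right) \left(-6\right) = \left(2 \left(-3\right) + 111\right) \left(-6\right) = \left(-6 + 111\right) \left(-6\right) = 105 \left(-6\right) = -630$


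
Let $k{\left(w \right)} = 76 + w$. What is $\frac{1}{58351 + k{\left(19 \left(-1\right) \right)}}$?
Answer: $\frac{1}{58408} \approx 1.7121 \cdot 10^{-5}$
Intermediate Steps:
$\frac{1}{58351 + k{\left(19 \left(-1\right) \right)}} = \frac{1}{58351 + \left(76 + 19 \left(-1\right)\right)} = \frac{1}{58351 + \left(76 - 19\right)} = \frac{1}{58351 + 57} = \frac{1}{58408}$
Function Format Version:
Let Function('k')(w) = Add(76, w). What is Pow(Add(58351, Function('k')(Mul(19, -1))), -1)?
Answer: Rational(1, 58408) ≈ 1.7121e-5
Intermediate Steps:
Pow(Add(58351, Function('k')(Mul(19, -1))), -1) = Pow(Add(58351, Add(76, Mul(19, -1))), -1) = Pow(Add(58351, Add(76, -19)), -1) = Pow(Add(58351, 57), -1) = Pow(58408, -1) = Rational(1, 58408)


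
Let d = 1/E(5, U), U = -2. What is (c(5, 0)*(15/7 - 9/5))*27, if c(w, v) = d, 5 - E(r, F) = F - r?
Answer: 27/35 ≈ 0.77143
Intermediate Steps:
E(r, F) = 5 + r - F (E(r, F) = 5 - (F - r) = 5 + (r - F) = 5 + r - F)
d = 1/12 (d = 1/(5 + 5 - 1*(-2)) = 1/(5 + 5 + 2) = 1/12 ≈ 0.083333)
c(w, v) = 1/12
(c(5, 0)*(15/7 - 9/5))*27 = ((15/7 - 9/5)/12)*27 = ((1/12)*(12/35))*27 = (1/35)*27 = 27/35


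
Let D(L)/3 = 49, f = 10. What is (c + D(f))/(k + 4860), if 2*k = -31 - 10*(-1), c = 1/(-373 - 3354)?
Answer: 1095736/36148173 ≈ 0.030312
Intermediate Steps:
c = -1/3727 (c = 1/(-3727) = -1/3727 ≈ -0.00026831)
k = -21/2 (k = (-31 - 10*(-1))/2 = (-31 + 10)/2 = (½)*(-21) = -21/2 ≈ -10.500)
D(L) = 147 (D(L) = 3*49 = 147)
(c + D(f))/(k + 4860) = (-1/3727 + 147)/(-21/2 + 4860) = 547868/(3727*(9699/2)) = (547868/3727)*(2/9699) = 1095736/36148173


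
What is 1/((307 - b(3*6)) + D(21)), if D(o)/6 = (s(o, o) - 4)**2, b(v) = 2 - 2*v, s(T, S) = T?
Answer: 1/2075 ≈ 0.00048193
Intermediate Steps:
D(o) = 6*(-4 + o)**2 (D(o) = 6*(o - 4)**2 = 6*(-4 + o)**2)
1/((307 - b(3*6)) + D(21)) = 1/((307 - (2 - 6*6)) + 6*(-4 + 21)**2) = 1/((307 - (2 - 2*18)) + 6*17**2) = 1/((307 - (2 - 36)) + 6*289) = 1/((307 - 1*(-34)) + 1734) = 1/((307 + 34) + 1734) = 1/(341 + 1734) = 1/2075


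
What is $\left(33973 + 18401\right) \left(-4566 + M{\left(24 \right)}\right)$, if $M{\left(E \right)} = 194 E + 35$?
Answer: $6546750$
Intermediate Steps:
$M{\left(E \right)} = 35 + 194 E$
$\left(33973 + 18401\right) \left(-4566 + M{\left(24 \right)}\right) = \left(33973 + 18401\right) \left(-4566 + \left(35 + 194 \cdot 24\right)\right) = 52374 \left(-4566 + \left(35 + 4656\right)\right) = 52374 \left(-4566 + 4691\right) = 52374 \cdot 125 = 6546750$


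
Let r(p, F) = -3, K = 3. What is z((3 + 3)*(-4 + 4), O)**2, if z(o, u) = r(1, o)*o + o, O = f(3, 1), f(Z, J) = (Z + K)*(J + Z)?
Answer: 0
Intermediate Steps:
f(Z, J) = (3 + Z)*(J + Z) (f(Z, J) = (Z + 3)*(J + Z) = (3 + Z)*(J + Z))
O = 24 (O = 3**2 + 3*1 + 3*3 + 1*3 = 9 + 3 + 9 + 3 = 24)
z(o, u) = -2*o (z(o, u) = -3*o + o = -2*o)
z((3 + 3)*(-4 + 4), O)**2 = (-2*(3 + 3)*(-4 + 4))**2 = (-12*0)**2 = (-2*0)**2 = 0**2 = 0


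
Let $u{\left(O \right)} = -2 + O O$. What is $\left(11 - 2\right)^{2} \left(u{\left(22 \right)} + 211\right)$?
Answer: $56133$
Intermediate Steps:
$u{\left(O \right)} = -2 + O^{2}$
$\left(11 - 2\right)^{2} \left(u{\left(22 \right)} + 211\right) = \left(11 - 2\right)^{2} \left(\left(-2 + 22^{2}\right) + 211\right) = 9^{2} \left(\left(-2 + 484\right) + 211\right) = 81 \left(482 + 211\right) = 81 \cdot 693 = 56133$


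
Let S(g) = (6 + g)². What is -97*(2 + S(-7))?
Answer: -291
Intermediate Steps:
-97*(2 + S(-7)) = -97*(2 + (6 - 7)²) = -97*(2 + (-1)²) = -97*(2 + 1) = -97*3 = -291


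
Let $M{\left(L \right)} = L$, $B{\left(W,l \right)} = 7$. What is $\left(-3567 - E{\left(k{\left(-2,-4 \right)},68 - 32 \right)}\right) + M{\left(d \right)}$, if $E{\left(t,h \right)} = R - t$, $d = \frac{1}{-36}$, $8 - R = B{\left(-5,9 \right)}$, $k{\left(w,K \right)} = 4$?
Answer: $- \frac{128305}{36} \approx -3564.0$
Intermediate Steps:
$R = 1$ ($R = 8 - 7 = 1$)
$d = - \frac{1}{36} \approx -0.027778$
$E{\left(t,h \right)} = 1 - t$
$\left(-3567 - E{\left(k{\left(-2,-4 \right)},68 - 32 \right)}\right) + M{\left(d \right)} = \left(-3567 - \left(1 - 4\right)\right) - \frac{1}{36} = \left(-3567 - -3\right) - \frac{1}{36} = \left(-3567 + 3\right) - \frac{1}{36} = -3564 - \frac{1}{36} = - \frac{128305}{36}$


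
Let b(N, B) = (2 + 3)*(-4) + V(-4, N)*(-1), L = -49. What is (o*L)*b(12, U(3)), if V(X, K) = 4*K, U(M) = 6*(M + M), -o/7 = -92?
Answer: 2145808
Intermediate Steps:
o = 644 (o = -7*(-92) = 644)
U(M) = 12*M (U(M) = 6*(2*M) = 12*M)
b(N, B) = -20 - 4*N (b(N, B) = (2 + 3)*(-4) + (4*N)*(-1) = 5*(-4) - 4*N = -20 - 4*N)
(o*L)*b(12, U(3)) = (644*(-49))*(-20 - 4*12) = -31556*(-20 - 48) = -31556*(-68) = 2145808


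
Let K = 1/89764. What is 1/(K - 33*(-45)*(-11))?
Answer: -89764/1466294939 ≈ -6.1218e-5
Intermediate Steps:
K = 1/89764 ≈ 1.1140e-5
1/(K - 33*(-45)*(-11)) = 1/(1/89764 - 33*(-45)*(-11)) = 1/(1/89764 + 1485*(-11)) = 1/(1/89764 - 16335) = 1/(-1466294939/89764) = -89764/1466294939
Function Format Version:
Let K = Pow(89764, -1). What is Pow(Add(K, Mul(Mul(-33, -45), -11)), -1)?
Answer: Rational(-89764, 1466294939) ≈ -6.1218e-5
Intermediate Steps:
K = Rational(1, 89764) ≈ 1.1140e-5
Pow(Add(K, Mul(Mul(-33, -45), -11)), -1) = Pow(Add(Rational(1, 89764), Mul(Mul(-33, -45), -11)), -1) = Pow(Add(Rational(1, 89764), Mul(1485, -11)), -1) = Pow(Add(Rational(1, 89764), -16335), -1) = Pow(Rational(-1466294939, 89764), -1) = Rational(-89764, 1466294939)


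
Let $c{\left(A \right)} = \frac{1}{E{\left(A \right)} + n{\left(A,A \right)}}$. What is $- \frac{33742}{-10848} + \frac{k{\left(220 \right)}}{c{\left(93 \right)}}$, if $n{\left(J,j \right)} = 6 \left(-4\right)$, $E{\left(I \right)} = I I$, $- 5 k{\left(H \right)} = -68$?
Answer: $\frac{636252071}{5424} \approx 1.173 \cdot 10^{5}$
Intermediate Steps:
$k{\left(H \right)} = \frac{68}{5}$ ($k{\left(H \right)} = \left(- \frac{1}{5}\right) \left(-68\right) = \frac{68}{5}$)
$E{\left(I \right)} = I^{2}$
$n{\left(J,j \right)} = -24$
$c{\left(A \right)} = \frac{1}{-24 + A^{2}}$ ($c{\left(A \right)} = \frac{1}{A^{2} - 24} = \frac{1}{-24 + A^{2}}$)
$- \frac{33742}{-10848} + \frac{k{\left(220 \right)}}{c{\left(93 \right)}} = - \frac{33742}{-10848} + \frac{68}{5 \frac{1}{-24 + 93^{2}}} = \left(-33742\right) \left(- \frac{1}{10848}\right) + \frac{68}{5 \frac{1}{-24 + 8649}} = \frac{16871}{5424} + \frac{68}{5 \cdot \frac{1}{8625}} = \frac{16871}{5424} + \frac{68 \frac{1}{\frac{1}{8625}}}{5} = \frac{16871}{5424} + \frac{68}{5} \cdot 8625 = \frac{16871}{5424} + 117300 = \frac{636252071}{5424}$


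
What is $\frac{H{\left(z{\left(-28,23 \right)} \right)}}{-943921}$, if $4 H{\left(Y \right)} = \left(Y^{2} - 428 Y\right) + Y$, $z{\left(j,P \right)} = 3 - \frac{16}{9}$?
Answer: $\frac{958}{6950691} \approx 0.00013783$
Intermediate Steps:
$z{\left(j,P \right)} = \frac{11}{9}$ ($z{\left(j,P \right)} = 3 - 16 \cdot \frac{1}{9} = 3 - \frac{16}{9} = \frac{11}{9}$)
$H{\left(Y \right)} = - \frac{427 Y}{4} + \frac{Y^{2}}{4}$ ($H{\left(Y \right)} = \frac{\left(Y^{2} - 428 Y\right) + Y}{4} = \frac{Y^{2} - 427 Y}{4} = - \frac{427 Y}{4} + \frac{Y^{2}}{4}$)
$\frac{H{\left(z{\left(-28,23 \right)} \right)}}{-943921} = \frac{\frac{1}{4} \cdot \frac{11}{9} \left(-427 + \frac{11}{9}\right)}{-943921} = \frac{1}{4} \cdot \frac{11}{9} \left(- \frac{3832}{9}\right) \left(- \frac{1}{943921}\right) = \left(- \frac{10538}{81}\right) \left(- \frac{1}{943921}\right) = \frac{958}{6950691}$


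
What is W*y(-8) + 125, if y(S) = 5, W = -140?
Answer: -575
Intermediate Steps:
W*y(-8) + 125 = -140*5 + 125 = -700 + 125 = -575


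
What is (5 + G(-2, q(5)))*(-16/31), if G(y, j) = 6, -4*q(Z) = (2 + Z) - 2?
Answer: -176/31 ≈ -5.6774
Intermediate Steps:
q(Z) = -Z/4 (q(Z) = -((2 + Z) - 2)/4 = -Z/4)
(5 + G(-2, q(5)))*(-16/31) = (5 + 6)*(-16/31) = 11*(-16*1/31) = 11*(-16/31) = -176/31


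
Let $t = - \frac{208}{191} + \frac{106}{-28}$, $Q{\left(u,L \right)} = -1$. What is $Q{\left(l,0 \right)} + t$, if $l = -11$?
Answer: $- \frac{15709}{2674} \approx -5.8747$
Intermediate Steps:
$t = - \frac{13035}{2674}$ ($t = \left(-208\right) \frac{1}{191} + 106 \left(- \frac{1}{28}\right) = - \frac{208}{191} - \frac{53}{14} = - \frac{13035}{2674} \approx -4.8747$)
$Q{\left(l,0 \right)} + t = -1 - \frac{13035}{2674} = - \frac{15709}{2674}$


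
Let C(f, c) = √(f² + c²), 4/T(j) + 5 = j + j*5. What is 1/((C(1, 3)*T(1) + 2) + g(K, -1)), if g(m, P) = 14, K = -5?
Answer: ⅙ - √10/24 ≈ 0.034905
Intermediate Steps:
T(j) = 4/(-5 + 6*j) (T(j) = 4/(-5 + (j + j*5)) = 4/(-5 + (j + 5*j)) = 4/(-5 + 6*j))
C(f, c) = √(c² + f²)
1/((C(1, 3)*T(1) + 2) + g(K, -1)) = 1/((√(3² + 1²)*(4/(-5 + 6*1)) + 2) + 14) = 1/((√(9 + 1)*(4/(-5 + 6)) + 2) + 14) = 1/((√10*(4/1) + 2) + 14) = 1/((√10*(4*1) + 2) + 14) = 1/((√10*4 + 2) + 14) = 1/((4*√10 + 2) + 14) = 1/((2 + 4*√10) + 14) = 1/(16 + 4*√10)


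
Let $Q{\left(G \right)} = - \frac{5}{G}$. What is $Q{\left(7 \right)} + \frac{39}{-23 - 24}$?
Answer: $- \frac{508}{329} \approx -1.5441$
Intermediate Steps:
$Q{\left(7 \right)} + \frac{39}{-23 - 24} = - \frac{5}{7} + \frac{39}{-23 - 24} = \left(-5\right) \frac{1}{7} + \frac{39}{-47} = - \frac{5}{7} + 39 \left(- \frac{1}{47}\right) = - \frac{5}{7} - \frac{39}{47} = - \frac{508}{329}$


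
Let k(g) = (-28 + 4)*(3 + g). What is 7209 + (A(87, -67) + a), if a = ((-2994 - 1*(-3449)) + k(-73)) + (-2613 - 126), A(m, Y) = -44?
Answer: 6561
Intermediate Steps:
k(g) = -72 - 24*g (k(g) = -24*(3 + g) = -72 - 24*g)
a = -604 (a = ((-2994 - 1*(-3449)) + (-72 - 24*(-73))) + (-2613 - 126) = ((-2994 + 3449) + (-72 + 1752)) - 2739 = (455 + 1680) - 2739 = 2135 - 2739 = -604)
7209 + (A(87, -67) + a) = 7209 + (-44 - 604) = 7209 - 648 = 6561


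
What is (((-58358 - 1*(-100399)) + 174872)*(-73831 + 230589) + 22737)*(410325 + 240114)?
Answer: 22116793274427249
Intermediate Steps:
(((-58358 - 1*(-100399)) + 174872)*(-73831 + 230589) + 22737)*(410325 + 240114) = (((-58358 + 100399) + 174872)*156758 + 22737)*650439 = ((42041 + 174872)*156758 + 22737)*650439 = (216913*156758 + 22737)*650439 = (34002848054 + 22737)*650439 = 34002870791*650439 = 22116793274427249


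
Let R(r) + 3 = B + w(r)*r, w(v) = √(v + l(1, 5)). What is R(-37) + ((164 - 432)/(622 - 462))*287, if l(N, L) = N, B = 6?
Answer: -19109/40 - 222*I ≈ -477.73 - 222.0*I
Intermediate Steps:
w(v) = √(1 + v) (w(v) = √(v + 1) = √(1 + v))
R(r) = 3 + r*√(1 + r) (R(r) = -3 + (6 + √(1 + r)*r) = -3 + (6 + r*√(1 + r)) = 3 + r*√(1 + r))
R(-37) + ((164 - 432)/(622 - 462))*287 = (3 - 37*√(1 - 37)) + ((164 - 432)/(622 - 462))*287 = (3 - 222*I) - 268/160*287 = (3 - 222*I) - 268*1/160*287 = (3 - 222*I) - 67/40*287 = (3 - 222*I) - 19229/40 = -19109/40 - 222*I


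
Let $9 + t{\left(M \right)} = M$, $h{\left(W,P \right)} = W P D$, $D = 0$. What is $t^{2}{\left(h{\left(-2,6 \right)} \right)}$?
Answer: $81$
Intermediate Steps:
$h{\left(W,P \right)} = 0$ ($h{\left(W,P \right)} = W P 0 = P W 0 = 0$)
$t{\left(M \right)} = -9 + M$
$t^{2}{\left(h{\left(-2,6 \right)} \right)} = \left(-9 + 0\right)^{2} = \left(-9\right)^{2} = 81$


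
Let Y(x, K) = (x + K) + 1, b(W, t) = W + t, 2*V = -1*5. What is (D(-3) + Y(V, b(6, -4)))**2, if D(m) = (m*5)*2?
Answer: 3481/4 ≈ 870.25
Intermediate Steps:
V = -5/2 (V = (-1*5)/2 = (1/2)*(-5) = -5/2 ≈ -2.5000)
D(m) = 10*m (D(m) = (5*m)*2 = 10*m)
Y(x, K) = 1 + K + x (Y(x, K) = (K + x) + 1 = 1 + K + x)
(D(-3) + Y(V, b(6, -4)))**2 = (10*(-3) + (1 + (6 - 4) - 5/2))**2 = (-30 + (1 + 2 - 5/2))**2 = (-30 + 1/2)**2 = (-59/2)**2 = 3481/4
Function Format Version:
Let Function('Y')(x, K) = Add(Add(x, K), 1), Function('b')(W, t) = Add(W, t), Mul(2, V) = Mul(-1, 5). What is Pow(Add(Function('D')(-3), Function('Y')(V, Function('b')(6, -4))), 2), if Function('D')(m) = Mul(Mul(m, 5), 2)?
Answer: Rational(3481, 4) ≈ 870.25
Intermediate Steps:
V = Rational(-5, 2) (V = Mul(Rational(1, 2), Mul(-1, 5)) = Mul(Rational(1, 2), -5) = Rational(-5, 2) ≈ -2.5000)
Function('D')(m) = Mul(10, m) (Function('D')(m) = Mul(Mul(5, m), 2) = Mul(10, m))
Function('Y')(x, K) = Add(1, K, x) (Function('Y')(x, K) = Add(Add(K, x), 1) = Add(1, K, x))
Pow(Add(Function('D')(-3), Function('Y')(V, Function('b')(6, -4))), 2) = Pow(Add(Mul(10, -3), Add(1, Add(6, -4), Rational(-5, 2))), 2) = Pow(Add(-30, Add(1, 2, Rational(-5, 2))), 2) = Pow(Add(-30, Rational(1, 2)), 2) = Pow(Rational(-59, 2), 2) = Rational(3481, 4)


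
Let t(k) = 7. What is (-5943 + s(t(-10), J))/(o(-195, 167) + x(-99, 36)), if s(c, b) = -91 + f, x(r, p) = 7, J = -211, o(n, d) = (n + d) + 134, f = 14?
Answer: -6020/113 ≈ -53.274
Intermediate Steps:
o(n, d) = 134 + d + n (o(n, d) = (d + n) + 134 = 134 + d + n)
s(c, b) = -77 (s(c, b) = -91 + 14 = -77)
(-5943 + s(t(-10), J))/(o(-195, 167) + x(-99, 36)) = (-5943 - 77)/((134 + 167 - 195) + 7) = -6020/(106 + 7) = -6020/113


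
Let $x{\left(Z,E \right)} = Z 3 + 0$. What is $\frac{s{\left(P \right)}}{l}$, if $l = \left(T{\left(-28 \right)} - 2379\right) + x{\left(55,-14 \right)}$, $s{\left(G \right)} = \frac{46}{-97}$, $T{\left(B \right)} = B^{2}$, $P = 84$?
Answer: $\frac{23}{69355} \approx 0.00033163$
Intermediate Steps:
$x{\left(Z,E \right)} = 3 Z$ ($x{\left(Z,E \right)} = 3 Z + 0 = 3 Z$)
$s{\left(G \right)} = - \frac{46}{97}$ ($s{\left(G \right)} = 46 \left(- \frac{1}{97}\right) = - \frac{46}{97}$)
$l = -1430$ ($l = \left(\left(-28\right)^{2} - 2379\right) + 3 \cdot 55 = \left(784 - 2379\right) + 165 = -1595 + 165 = -1430$)
$\frac{s{\left(P \right)}}{l} = - \frac{46}{97 \left(-1430\right)} = \left(- \frac{46}{97}\right) \left(- \frac{1}{1430}\right) = \frac{23}{69355}$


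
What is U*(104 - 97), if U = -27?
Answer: -189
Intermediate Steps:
U*(104 - 97) = -27*(104 - 97) = -27*7 = -189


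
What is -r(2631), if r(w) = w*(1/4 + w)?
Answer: -27691275/4 ≈ -6.9228e+6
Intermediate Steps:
r(w) = w*(¼ + w)
-r(2631) = -2631*(¼ + 2631) = -2631*10525/4 = -1*27691275/4 = -27691275/4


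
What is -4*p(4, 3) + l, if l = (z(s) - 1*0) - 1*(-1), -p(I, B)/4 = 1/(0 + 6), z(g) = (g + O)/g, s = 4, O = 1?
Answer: 59/12 ≈ 4.9167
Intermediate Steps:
z(g) = (1 + g)/g (z(g) = (g + 1)/g = (1 + g)/g)
p(I, B) = -⅔ (p(I, B) = -4/(0 + 6) = -4/6 = -4*⅙ = -⅔)
l = 9/4 (l = ((1 + 4)/4 - 1*0) - 1*(-1) = ((¼)*5 + 0) + 1 = (5/4 + 0) + 1 = 5/4 + 1 = 9/4 ≈ 2.2500)
-4*p(4, 3) + l = -4*(-⅔) + 9/4 = 8/3 + 9/4 = 59/12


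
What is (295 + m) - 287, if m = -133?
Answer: -125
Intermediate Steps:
(295 + m) - 287 = (295 - 133) - 287 = 162 - 287 = -125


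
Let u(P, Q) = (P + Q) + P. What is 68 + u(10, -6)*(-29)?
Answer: -338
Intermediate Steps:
u(P, Q) = Q + 2*P
68 + u(10, -6)*(-29) = 68 + (-6 + 2*10)*(-29) = 68 + (-6 + 20)*(-29) = 68 + 14*(-29) = 68 - 406 = -338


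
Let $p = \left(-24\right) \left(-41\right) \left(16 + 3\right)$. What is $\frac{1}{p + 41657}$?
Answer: $\frac{1}{60353} \approx 1.6569 \cdot 10^{-5}$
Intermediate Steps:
$p = 18696$ ($p = 984 \cdot 19 = 18696$)
$\frac{1}{p + 41657} = \frac{1}{18696 + 41657} = \frac{1}{60353}$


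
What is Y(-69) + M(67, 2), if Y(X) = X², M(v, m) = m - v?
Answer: 4696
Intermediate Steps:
Y(-69) + M(67, 2) = (-69)² + (2 - 1*67) = 4761 + (2 - 67) = 4761 - 65 = 4696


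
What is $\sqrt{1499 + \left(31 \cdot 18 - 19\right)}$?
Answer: $\sqrt{2038} \approx 45.144$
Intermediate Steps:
$\sqrt{1499 + \left(31 \cdot 18 - 19\right)} = \sqrt{1499 + \left(558 - 19\right)} = \sqrt{1499 + 539} = \sqrt{2038}$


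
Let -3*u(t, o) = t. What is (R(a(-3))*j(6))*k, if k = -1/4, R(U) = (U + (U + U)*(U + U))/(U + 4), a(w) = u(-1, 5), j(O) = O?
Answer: -7/26 ≈ -0.26923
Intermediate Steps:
u(t, o) = -t/3
a(w) = ⅓ (a(w) = -⅓*(-1) = ⅓)
R(U) = (U + 4*U²)/(4 + U) (R(U) = (U + (2*U)*(2*U))/(4 + U) = (U + 4*U²)/(4 + U))
k = -¼ (k = -1*¼ = -¼ ≈ -0.25000)
(R(a(-3))*j(6))*k = (((1 + 4*(⅓))/(3*(4 + ⅓)))*6)*(-¼) = (((1 + 4/3)/(3*(13/3)))*6)*(-¼) = (((⅓)*(3/13)*(7/3))*6)*(-¼) = ((7/39)*6)*(-¼) = (14/13)*(-¼) = -7/26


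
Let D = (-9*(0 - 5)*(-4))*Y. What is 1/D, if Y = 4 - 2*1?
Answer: -1/360 ≈ -0.0027778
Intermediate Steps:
Y = 2 (Y = 4 - 2 = 2)
D = -360 (D = -9*(0 - 5)*(-4)*2 = -(-45)*(-4)*2 = -9*20*2 = -180*2 = -360)
1/D = 1/(-360) = -1/360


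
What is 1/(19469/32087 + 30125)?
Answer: 32087/966640344 ≈ 3.3194e-5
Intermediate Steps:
1/(19469/32087 + 30125) = 1/(966640344/32087) = 32087/966640344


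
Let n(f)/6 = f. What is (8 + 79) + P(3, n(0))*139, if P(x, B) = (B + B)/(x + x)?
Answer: 87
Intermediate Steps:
n(f) = 6*f
P(x, B) = B/x (P(x, B) = (2*B)/((2*x)) = (2*B)*(1/(2*x)) = B/x)
(8 + 79) + P(3, n(0))*139 = (8 + 79) + ((6*0)/3)*139 = 87 + (0*(⅓))*139 = 87 + 0*139 = 87 + 0 = 87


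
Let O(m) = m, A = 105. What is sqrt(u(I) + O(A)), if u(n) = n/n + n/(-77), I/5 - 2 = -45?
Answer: sqrt(645029)/77 ≈ 10.430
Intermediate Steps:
I = -215 (I = 10 + 5*(-45) = 10 - 225 = -215)
u(n) = 1 - n/77 (u(n) = 1 + n*(-1/77) = 1 - n/77)
sqrt(u(I) + O(A)) = sqrt((1 - 1/77*(-215)) + 105) = sqrt((1 + 215/77) + 105) = sqrt(292/77 + 105) = sqrt(8377/77) = sqrt(645029)/77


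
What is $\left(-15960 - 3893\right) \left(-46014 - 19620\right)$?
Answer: $1303031802$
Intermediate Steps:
$\left(-15960 - 3893\right) \left(-46014 - 19620\right) = \left(-19853\right) \left(-65634\right) = 1303031802$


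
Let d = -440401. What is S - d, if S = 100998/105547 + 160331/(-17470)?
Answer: 812042927921093/1843906090 ≈ 4.4039e+5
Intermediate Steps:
S = -15158020997/1843906090 (S = 100998*(1/105547) + 160331*(-1/17470) = 100998/105547 - 160331/17470 = -15158020997/1843906090 ≈ -8.2206)
S - d = -15158020997/1843906090 - 1*(-440401) = -15158020997/1843906090 + 440401 = 812042927921093/1843906090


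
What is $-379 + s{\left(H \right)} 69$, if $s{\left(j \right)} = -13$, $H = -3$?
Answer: $-1276$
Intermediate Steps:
$-379 + s{\left(H \right)} 69 = -379 - 897 = -1276$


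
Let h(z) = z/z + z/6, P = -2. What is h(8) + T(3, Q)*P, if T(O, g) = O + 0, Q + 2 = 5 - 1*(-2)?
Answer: -11/3 ≈ -3.6667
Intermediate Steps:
Q = 5 (Q = -2 + (5 - 1*(-2)) = -2 + (5 + 2) = -2 + 7 = 5)
T(O, g) = O
h(z) = 1 + z/6 (h(z) = 1 + z*(1/6) = 1 + z/6)
h(8) + T(3, Q)*P = (1 + (1/6)*8) + 3*(-2) = (1 + 4/3) - 6 = 7/3 - 6 = -11/3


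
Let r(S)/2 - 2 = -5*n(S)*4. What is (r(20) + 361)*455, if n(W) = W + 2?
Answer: -234325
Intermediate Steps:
n(W) = 2 + W
r(S) = -76 - 40*S (r(S) = 4 + 2*(-5*(2 + S)*4) = 4 + 2*((-10 - 5*S)*4) = 4 + 2*(-40 - 20*S) = 4 + (-80 - 40*S) = -76 - 40*S)
(r(20) + 361)*455 = ((-76 - 40*20) + 361)*455 = ((-76 - 800) + 361)*455 = (-876 + 361)*455 = -515*455 = -234325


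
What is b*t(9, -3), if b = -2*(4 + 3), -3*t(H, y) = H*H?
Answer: 378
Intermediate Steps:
t(H, y) = -H**2/3 (t(H, y) = -H*H/3 = -H**2/3)
b = -14 (b = -2*7 = -14)
b*t(9, -3) = -(-14)*9**2/3 = -(-14)*81/3 = -14*(-27) = 378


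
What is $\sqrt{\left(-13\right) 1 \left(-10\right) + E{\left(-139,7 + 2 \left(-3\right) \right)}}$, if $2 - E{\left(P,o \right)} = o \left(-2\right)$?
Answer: $\sqrt{134} \approx 11.576$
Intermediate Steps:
$E{\left(P,o \right)} = 2 + 2 o$ ($E{\left(P,o \right)} = 2 - o \left(-2\right) = 2 - - 2 o = 2 + 2 o$)
$\sqrt{\left(-13\right) 1 \left(-10\right) + E{\left(-139,7 + 2 \left(-3\right) \right)}} = \sqrt{\left(-13\right) 1 \left(-10\right) + \left(2 + 2 \left(7 + 2 \left(-3\right)\right)\right)} = \sqrt{\left(-13\right) \left(-10\right) + \left(2 + 2 \left(7 - 6\right)\right)} = \sqrt{130 + \left(2 + 2 \cdot 1\right)} = \sqrt{130 + \left(2 + 2\right)} = \sqrt{130 + 4} = \sqrt{134}$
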